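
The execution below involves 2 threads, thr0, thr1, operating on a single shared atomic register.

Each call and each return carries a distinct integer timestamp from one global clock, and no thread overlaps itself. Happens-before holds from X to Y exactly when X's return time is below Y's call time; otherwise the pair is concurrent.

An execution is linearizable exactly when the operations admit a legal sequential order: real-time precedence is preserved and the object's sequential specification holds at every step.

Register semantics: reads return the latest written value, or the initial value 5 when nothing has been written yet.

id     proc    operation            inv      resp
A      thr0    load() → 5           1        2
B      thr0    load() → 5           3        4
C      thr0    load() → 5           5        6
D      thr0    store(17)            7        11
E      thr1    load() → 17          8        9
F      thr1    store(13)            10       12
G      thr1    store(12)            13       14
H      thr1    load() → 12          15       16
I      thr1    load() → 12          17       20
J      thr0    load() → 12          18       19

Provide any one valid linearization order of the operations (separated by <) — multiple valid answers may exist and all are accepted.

step 1: A load() → 5 — value 5
step 2: B load() → 5 — value 5
step 3: C load() → 5 — value 5
step 4: D store(17) — value 17
step 5: E load() → 17 — value 17
step 6: F store(13) — value 13
step 7: G store(12) — value 12
step 8: H load() → 12 — value 12
step 9: I load() → 12 — value 12
step 10: J load() → 12 — value 12

A < B < C < D < E < F < G < H < I < J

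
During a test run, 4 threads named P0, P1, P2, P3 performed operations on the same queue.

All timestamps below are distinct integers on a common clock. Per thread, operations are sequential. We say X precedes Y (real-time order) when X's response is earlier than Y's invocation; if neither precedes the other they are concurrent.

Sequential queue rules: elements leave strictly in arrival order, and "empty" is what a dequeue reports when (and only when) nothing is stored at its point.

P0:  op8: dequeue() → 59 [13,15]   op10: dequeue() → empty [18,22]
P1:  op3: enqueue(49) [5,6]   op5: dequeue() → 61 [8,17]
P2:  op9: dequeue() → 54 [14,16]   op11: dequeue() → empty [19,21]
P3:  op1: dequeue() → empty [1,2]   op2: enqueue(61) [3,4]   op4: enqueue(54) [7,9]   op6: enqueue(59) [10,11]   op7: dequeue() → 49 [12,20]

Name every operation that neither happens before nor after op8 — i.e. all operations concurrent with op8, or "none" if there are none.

overlap test against op8 [13,15]: concurrent iff the interval meets 13..15
op1 [1,2]: before
op2 [3,4]: before
op3 [5,6]: before
op4 [7,9]: before
op5 [8,17]: concurrent
op6 [10,11]: before
op7 [12,20]: concurrent
op9 [14,16]: concurrent
op10 [18,22]: after
op11 [19,21]: after

op5, op7, op9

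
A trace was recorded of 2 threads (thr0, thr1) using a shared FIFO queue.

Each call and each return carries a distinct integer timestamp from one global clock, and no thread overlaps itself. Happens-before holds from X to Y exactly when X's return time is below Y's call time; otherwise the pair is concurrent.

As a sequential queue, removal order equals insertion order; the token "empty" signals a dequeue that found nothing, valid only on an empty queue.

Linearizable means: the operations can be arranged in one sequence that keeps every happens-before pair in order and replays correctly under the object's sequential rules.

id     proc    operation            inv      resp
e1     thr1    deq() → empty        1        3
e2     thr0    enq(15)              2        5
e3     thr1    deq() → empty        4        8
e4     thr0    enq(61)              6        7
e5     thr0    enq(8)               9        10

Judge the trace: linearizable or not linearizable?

witness order: e1, e3, e2, e4, e5
after step 1 (e1 deq() → empty): queue <>
after step 2 (e3 deq() → empty): queue <>
after step 3 (e2 enq(15)): queue <15>
after step 4 (e4 enq(61)): queue <15,61>
after step 5 (e5 enq(8)): queue <15,61,8>

linearizable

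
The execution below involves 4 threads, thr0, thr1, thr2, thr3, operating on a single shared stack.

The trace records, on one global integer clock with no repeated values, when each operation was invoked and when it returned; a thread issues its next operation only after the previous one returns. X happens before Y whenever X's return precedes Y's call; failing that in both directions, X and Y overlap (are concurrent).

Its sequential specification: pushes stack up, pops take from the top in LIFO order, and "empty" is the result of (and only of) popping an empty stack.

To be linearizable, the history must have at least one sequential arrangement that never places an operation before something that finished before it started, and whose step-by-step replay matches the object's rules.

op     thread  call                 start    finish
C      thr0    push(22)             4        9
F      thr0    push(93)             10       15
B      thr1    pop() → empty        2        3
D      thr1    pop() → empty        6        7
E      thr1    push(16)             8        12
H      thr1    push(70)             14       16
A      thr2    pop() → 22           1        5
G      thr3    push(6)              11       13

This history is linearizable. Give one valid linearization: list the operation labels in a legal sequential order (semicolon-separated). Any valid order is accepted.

1. B pop() → empty, leaving stack <>
2. C push(22), leaving stack <22>
3. A pop() → 22, leaving stack <>
4. D pop() → empty, leaving stack <>
5. E push(16), leaving stack <16>
6. F push(93), leaving stack <16,93>
7. G push(6), leaving stack <16,93,6>
8. H push(70), leaving stack <16,93,6,70>

B; C; A; D; E; F; G; H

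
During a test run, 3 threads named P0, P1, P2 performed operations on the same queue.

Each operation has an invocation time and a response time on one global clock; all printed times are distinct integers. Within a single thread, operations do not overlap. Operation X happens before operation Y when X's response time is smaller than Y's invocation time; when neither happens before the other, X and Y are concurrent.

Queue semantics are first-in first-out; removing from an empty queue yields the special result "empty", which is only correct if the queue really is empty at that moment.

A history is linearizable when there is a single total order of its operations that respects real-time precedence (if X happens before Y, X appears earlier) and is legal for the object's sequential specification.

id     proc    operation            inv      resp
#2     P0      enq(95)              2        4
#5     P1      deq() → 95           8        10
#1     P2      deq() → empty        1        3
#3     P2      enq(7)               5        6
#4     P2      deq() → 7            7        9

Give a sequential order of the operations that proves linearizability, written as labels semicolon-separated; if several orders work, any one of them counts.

#1; #2; #3; #5; #4

step 1: #1 deq() → empty — queue <>
step 2: #2 enq(95) — queue <95>
step 3: #3 enq(7) — queue <95,7>
step 4: #5 deq() → 95 — queue <7>
step 5: #4 deq() → 7 — queue <>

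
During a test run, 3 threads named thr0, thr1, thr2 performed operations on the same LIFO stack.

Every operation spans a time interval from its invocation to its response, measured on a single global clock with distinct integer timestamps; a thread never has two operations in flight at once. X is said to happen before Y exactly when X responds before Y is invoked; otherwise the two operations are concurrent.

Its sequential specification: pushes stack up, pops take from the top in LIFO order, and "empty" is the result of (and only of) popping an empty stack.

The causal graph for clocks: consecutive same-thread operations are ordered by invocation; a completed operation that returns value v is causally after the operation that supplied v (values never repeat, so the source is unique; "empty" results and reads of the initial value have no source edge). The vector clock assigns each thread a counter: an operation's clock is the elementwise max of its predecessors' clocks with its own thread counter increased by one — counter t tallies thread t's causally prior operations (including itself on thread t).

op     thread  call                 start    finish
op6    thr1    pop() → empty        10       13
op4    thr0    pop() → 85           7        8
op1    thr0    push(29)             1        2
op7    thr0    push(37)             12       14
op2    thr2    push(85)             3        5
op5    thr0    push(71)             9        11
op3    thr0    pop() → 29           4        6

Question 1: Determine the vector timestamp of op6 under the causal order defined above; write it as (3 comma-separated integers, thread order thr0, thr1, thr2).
Answer: (0, 1, 0)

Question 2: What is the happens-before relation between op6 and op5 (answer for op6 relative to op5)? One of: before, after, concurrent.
Answer: concurrent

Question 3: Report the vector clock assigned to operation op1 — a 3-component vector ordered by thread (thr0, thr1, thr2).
Answer: (1, 0, 0)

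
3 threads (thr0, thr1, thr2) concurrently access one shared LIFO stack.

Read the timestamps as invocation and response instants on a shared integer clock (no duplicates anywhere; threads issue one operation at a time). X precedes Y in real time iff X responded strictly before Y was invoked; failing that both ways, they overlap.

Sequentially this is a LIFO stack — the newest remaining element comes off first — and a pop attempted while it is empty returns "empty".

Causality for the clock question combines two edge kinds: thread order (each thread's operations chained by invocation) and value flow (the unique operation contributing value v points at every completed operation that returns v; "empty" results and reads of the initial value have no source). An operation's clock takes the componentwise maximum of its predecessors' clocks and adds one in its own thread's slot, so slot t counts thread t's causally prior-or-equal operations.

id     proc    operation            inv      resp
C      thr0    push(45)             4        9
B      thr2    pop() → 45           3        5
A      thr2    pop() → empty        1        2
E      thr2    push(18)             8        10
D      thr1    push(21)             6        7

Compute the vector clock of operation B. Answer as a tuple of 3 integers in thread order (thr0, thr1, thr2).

A, invoked 1, has no incoming edges; only thr2's bump applies → (0, 0, 1)
D, invoked 6, has no incoming edges; only thr1's bump applies → (0, 1, 0)
C, invoked 4, has no incoming edges; only thr0's bump applies → (1, 0, 0)
B (invocation 3): componentwise max over VC(A)=(0, 0, 1), VC(C)=(1, 0, 0), +1 at thr2, giving (1, 0, 2)
E (invocation 8): componentwise max over VC(B)=(1, 0, 2), +1 at thr2, giving (1, 0, 3)
target: VC(B) = (1, 0, 2)

(1, 0, 2)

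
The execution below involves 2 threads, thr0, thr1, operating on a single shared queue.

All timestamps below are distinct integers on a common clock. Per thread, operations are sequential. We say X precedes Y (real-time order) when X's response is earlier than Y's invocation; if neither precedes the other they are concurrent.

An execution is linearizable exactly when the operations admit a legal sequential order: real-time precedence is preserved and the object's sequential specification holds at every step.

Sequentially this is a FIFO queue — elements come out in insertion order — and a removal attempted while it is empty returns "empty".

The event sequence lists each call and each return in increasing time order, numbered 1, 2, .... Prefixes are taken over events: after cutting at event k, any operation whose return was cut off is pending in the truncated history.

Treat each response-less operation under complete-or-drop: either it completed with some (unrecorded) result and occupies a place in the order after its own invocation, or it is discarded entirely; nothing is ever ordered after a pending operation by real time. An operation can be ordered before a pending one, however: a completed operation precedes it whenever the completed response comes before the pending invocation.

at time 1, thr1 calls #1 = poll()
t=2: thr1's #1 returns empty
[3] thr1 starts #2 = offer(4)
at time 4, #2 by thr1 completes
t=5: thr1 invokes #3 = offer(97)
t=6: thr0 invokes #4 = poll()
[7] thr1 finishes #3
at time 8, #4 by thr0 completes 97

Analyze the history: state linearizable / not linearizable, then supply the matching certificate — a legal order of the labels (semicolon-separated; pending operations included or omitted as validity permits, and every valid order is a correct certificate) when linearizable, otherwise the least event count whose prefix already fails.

not linearizable — minimal violating prefix: 8 events

through event 7 a valid linearization exists; event 8 (#4 responding at time 8) ends that
no legal order exists: 2 real-time-consistent candidates over 4 completed queue operations, all rejected
e.g. #1, #2, #3, #4: illegal at step 4, since #4 poll() → 97 cannot apply there
e.g. #1, #2, #4, #3: illegal at step 3, since #4 poll() → 97 cannot apply there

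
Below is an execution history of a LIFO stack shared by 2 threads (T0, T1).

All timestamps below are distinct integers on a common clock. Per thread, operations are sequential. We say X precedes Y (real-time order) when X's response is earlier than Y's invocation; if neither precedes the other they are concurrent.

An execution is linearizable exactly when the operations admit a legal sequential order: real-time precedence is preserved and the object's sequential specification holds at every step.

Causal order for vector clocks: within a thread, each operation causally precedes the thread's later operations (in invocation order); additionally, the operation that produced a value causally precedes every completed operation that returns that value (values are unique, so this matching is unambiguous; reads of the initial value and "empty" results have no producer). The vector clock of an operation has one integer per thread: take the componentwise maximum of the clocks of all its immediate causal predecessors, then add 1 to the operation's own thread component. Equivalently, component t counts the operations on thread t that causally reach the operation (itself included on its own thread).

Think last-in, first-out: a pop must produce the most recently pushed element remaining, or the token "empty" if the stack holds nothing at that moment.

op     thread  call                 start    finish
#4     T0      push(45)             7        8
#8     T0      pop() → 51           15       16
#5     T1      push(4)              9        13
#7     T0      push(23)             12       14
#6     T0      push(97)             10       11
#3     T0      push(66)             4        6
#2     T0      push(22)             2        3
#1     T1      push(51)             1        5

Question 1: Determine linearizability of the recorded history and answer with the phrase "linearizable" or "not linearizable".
the violation lands at event 16, #8's response at time 16: events 1..15 linearize, events 1..16 do not
checked exhaustively: 9 real-time-consistent orders of 8 completed operations, zero legal LIFO stack replays
one such order, #1, #2, #3, #4, #5, #6, #7, #8, breaks at step 8 where #8 pop() → 51 is illegal
one such order, #1, #2, #3, #4, #6, #5, #7, #8, breaks at step 8 where #8 pop() → 51 is illegal

not linearizable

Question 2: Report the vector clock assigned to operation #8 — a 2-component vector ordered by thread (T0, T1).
VC(#1, invoked at 1): no causal predecessors; +1 on T1 → (0, 1)
VC(#2, invoked at 2): no causal predecessors; +1 on T0 → (1, 0)
from VC(#1)=(0, 1), #5 (invoked 9) maxes components and bumps T1 → (0, 2)
from VC(#2)=(1, 0), #3 (invoked 4) maxes components and bumps T0 → (2, 0)
from VC(#3)=(2, 0), #4 (invoked 7) maxes components and bumps T0 → (3, 0)
from VC(#4)=(3, 0), #6 (invoked 10) maxes components and bumps T0 → (4, 0)
from VC(#6)=(4, 0), #7 (invoked 12) maxes components and bumps T0 → (5, 0)
from VC(#1)=(0, 1), VC(#7)=(5, 0), #8 (invoked 15) maxes components and bumps T0 → (6, 1)
target: VC(#8) = (6, 1)

(6, 1)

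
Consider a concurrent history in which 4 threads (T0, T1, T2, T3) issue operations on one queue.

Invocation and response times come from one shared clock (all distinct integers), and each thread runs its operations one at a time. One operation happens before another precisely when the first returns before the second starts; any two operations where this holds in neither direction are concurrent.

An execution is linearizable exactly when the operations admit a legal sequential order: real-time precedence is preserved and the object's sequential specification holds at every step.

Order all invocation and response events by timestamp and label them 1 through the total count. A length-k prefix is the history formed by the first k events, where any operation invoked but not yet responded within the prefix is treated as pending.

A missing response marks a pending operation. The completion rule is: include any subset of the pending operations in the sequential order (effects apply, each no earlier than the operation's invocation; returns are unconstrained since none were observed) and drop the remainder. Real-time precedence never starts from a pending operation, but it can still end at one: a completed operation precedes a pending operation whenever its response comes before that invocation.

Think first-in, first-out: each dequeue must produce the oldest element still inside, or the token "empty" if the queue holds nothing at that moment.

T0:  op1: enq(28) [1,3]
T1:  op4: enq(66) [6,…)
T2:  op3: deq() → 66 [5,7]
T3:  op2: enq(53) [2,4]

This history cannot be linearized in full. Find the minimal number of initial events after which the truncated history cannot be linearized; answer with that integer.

events 1..6 are still linearizable — one witness is op1, op2:
step 1: op1 enq(28) — queue <28>
step 2: op2 enq(53) — queue <28,53>
with event 7 included (op3 responding at time 7), all real-time-consistent orders fail
every completion of the 1 pending operation (op4) was checked; none linearizes
one such order, op1, op2, op3 (pending dropped), breaks at step 3 where op3 deq() → 66 is illegal
one such order, op2, op1, op3 (pending dropped), breaks at step 3 where op3 deq() → 66 is illegal

7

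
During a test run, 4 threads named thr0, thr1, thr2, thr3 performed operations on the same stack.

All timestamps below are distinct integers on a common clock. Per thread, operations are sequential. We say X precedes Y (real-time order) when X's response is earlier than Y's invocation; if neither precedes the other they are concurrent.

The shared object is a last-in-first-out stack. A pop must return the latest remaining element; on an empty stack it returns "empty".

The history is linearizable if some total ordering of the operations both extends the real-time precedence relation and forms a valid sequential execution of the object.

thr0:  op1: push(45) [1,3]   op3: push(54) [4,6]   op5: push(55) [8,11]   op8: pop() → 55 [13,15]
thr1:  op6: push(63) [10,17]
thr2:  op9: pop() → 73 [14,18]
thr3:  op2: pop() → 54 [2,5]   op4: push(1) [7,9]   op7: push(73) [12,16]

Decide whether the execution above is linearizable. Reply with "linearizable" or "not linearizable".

a witness: op1, op3, op2, op4, op5, op7, op9, op8, op6
after step 1 (op1 push(45)): stack <45>
after step 2 (op3 push(54)): stack <45,54>
after step 3 (op2 pop() → 54): stack <45>
after step 4 (op4 push(1)): stack <45,1>
after step 5 (op5 push(55)): stack <45,1,55>
after step 6 (op7 push(73)): stack <45,1,55,73>
after step 7 (op9 pop() → 73): stack <45,1,55>
after step 8 (op8 pop() → 55): stack <45,1>
after step 9 (op6 push(63)): stack <45,1,63>

linearizable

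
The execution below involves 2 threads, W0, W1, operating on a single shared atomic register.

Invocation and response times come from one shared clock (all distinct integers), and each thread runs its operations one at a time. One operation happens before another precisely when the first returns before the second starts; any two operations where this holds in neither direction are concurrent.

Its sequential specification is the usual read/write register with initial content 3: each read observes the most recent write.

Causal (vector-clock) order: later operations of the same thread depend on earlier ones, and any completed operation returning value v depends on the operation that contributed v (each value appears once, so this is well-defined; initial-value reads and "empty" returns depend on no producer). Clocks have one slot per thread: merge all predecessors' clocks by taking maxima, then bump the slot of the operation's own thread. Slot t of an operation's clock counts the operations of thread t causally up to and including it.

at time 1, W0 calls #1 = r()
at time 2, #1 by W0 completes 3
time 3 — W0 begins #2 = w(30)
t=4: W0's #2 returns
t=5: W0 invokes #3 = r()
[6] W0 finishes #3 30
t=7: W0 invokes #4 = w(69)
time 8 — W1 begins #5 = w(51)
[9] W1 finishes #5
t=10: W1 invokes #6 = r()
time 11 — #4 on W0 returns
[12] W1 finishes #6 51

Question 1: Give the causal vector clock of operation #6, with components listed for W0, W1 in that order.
(0, 2)

no predecessors for #5 (invoked 8): W1 increments from zero → (0, 1)
no predecessors for #1 (invoked 1): W0 increments from zero → (1, 0)
#6 (invocation 10): componentwise max over VC(#5)=(0, 1), +1 at W1, giving (0, 2)
#2 (invocation 3): componentwise max over VC(#1)=(1, 0), +1 at W0, giving (2, 0)
#3 (invocation 5): componentwise max over VC(#2)=(2, 0), +1 at W0, giving (3, 0)
#4 (invocation 7): componentwise max over VC(#3)=(3, 0), +1 at W0, giving (4, 0)
target: VC(#6) = (0, 2)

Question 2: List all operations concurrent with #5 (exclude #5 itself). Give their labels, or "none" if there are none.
#4

overlap test against #5 [8,9]: concurrent iff the interval meets 8..9
#1 [1,2]: before
#2 [3,4]: before
#3 [5,6]: before
#4 [7,11]: concurrent
#6 [10,12]: after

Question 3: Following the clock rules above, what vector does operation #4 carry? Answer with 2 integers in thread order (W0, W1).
(4, 0)

#5, invoked 8, has no incoming edges; only W1's bump applies → (0, 1)
#1, invoked 1, has no incoming edges; only W0's bump applies → (1, 0)
VC(#6, invoked at 10): max of VC(#5)=(0, 1), then +1 on thread W1 → (0, 2)
VC(#2, invoked at 3): max of VC(#1)=(1, 0), then +1 on thread W0 → (2, 0)
VC(#3, invoked at 5): max of VC(#2)=(2, 0), then +1 on thread W0 → (3, 0)
VC(#4, invoked at 7): max of VC(#3)=(3, 0), then +1 on thread W0 → (4, 0)
target: VC(#4) = (4, 0)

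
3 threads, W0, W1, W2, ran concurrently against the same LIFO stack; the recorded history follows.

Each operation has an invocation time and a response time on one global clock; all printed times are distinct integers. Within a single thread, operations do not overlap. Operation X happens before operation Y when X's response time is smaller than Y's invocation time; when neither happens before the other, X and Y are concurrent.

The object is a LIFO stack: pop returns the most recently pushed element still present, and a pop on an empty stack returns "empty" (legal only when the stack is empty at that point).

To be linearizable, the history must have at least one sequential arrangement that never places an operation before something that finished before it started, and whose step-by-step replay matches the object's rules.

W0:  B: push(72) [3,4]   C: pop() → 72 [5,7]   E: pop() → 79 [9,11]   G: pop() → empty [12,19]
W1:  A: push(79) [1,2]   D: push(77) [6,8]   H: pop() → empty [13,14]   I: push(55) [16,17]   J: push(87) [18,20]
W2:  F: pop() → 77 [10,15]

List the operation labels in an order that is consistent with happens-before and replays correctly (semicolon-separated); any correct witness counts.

step 1: A push(79) — stack <79>
step 2: B push(72) — stack <79,72>
step 3: C pop() → 72 — stack <79>
step 4: D push(77) — stack <79,77>
step 5: F pop() → 77 — stack <79>
step 6: E pop() → 79 — stack <>
step 7: G pop() → empty — stack <>
step 8: H pop() → empty — stack <>
step 9: I push(55) — stack <55>
step 10: J push(87) — stack <55,87>

A; B; C; D; F; E; G; H; I; J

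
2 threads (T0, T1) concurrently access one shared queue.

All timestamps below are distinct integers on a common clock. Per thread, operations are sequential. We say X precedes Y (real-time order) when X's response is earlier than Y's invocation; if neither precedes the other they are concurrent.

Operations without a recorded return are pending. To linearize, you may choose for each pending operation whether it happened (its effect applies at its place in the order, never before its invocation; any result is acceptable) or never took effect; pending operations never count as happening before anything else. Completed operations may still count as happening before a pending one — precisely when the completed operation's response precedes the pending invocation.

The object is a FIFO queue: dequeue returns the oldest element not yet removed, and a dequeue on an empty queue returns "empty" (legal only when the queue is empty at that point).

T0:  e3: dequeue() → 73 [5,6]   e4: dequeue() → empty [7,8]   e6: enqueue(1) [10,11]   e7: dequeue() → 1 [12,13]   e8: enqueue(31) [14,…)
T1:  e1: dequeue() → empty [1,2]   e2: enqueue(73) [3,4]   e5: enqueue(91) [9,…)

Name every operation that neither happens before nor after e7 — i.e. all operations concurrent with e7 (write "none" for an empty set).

e5

overlap test against e7 [12,13]: concurrent iff the interval meets 12..13
e1 [1,2]: before
e2 [3,4]: before
e3 [5,6]: before
e4 [7,8]: before
e5 [9,…): concurrent
e6 [10,11]: before
e8 [14,…): after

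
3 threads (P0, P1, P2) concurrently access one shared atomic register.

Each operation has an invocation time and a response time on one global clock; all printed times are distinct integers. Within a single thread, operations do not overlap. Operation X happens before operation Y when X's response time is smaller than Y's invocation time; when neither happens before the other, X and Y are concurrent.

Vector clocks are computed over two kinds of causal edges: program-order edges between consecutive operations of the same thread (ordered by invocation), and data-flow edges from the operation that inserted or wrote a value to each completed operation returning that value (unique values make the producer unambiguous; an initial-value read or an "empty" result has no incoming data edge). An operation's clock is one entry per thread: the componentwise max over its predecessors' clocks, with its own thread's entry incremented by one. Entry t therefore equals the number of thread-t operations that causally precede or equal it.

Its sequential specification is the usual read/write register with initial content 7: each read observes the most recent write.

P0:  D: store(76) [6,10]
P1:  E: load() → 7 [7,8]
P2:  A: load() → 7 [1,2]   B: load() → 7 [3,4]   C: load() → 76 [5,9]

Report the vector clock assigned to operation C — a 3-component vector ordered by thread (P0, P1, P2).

invoked at 1, A has no predecessors; its own P2 bump gives (0, 0, 1)
invoked at 7, E has no predecessors; its own P1 bump gives (0, 1, 0)
invoked at 6, D has no predecessors; its own P0 bump gives (1, 0, 0)
merge at B (invoked 3): VC(A)=(0, 0, 1), own-thread bump on P2 → (0, 0, 2)
merge at C (invoked 5): VC(B)=(0, 0, 2), VC(D)=(1, 0, 0), own-thread bump on P2 → (1, 0, 3)
target: VC(C) = (1, 0, 3)

(1, 0, 3)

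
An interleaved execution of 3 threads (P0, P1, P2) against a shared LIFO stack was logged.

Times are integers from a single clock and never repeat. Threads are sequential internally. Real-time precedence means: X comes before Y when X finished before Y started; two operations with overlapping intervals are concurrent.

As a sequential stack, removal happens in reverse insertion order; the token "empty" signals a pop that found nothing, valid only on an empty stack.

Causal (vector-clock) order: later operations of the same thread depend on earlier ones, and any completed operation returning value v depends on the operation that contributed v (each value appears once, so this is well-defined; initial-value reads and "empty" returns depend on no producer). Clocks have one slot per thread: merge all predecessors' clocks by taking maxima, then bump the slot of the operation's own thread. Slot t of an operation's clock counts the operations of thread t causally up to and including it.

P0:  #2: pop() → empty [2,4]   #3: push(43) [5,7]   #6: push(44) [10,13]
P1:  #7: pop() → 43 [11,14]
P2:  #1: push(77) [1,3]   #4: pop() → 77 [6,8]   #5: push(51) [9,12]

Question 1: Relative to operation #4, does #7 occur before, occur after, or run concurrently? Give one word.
after

#7 spans [11,14], #4 spans [6,8]
resp(#4)=8 < inv(#7)=11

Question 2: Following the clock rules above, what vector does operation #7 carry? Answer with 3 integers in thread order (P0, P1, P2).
(2, 1, 0)

root op #1, invoked 1: fresh clock plus P2's own tick → (0, 0, 1)
root op #2, invoked 2: fresh clock plus P0's own tick → (1, 0, 0)
#4, invoked 6, takes VC(#1)=(0, 0, 1) under max, adds 1 for P2 → (0, 0, 2)
#3, invoked 5, takes VC(#2)=(1, 0, 0) under max, adds 1 for P0 → (2, 0, 0)
#5, invoked 9, takes VC(#4)=(0, 0, 2) under max, adds 1 for P2 → (0, 0, 3)
#7, invoked 11, takes VC(#3)=(2, 0, 0) under max, adds 1 for P1 → (2, 1, 0)
#6, invoked 10, takes VC(#3)=(2, 0, 0) under max, adds 1 for P0 → (3, 0, 0)
target: VC(#7) = (2, 1, 0)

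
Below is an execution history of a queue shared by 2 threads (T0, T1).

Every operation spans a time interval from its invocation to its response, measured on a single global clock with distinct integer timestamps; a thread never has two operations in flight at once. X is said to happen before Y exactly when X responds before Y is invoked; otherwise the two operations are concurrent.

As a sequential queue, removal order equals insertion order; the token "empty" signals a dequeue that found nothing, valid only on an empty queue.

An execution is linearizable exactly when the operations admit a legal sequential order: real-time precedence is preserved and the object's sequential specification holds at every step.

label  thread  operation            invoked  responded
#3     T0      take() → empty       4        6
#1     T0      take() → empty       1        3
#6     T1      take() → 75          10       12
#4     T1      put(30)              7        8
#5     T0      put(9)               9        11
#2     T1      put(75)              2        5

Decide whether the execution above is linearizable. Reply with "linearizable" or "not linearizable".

linearizable

witness order: #1, #3, #2, #4, #5, #6
1. #1 take() → empty, leaving queue <>
2. #3 take() → empty, leaving queue <>
3. #2 put(75), leaving queue <75>
4. #4 put(30), leaving queue <75,30>
5. #5 put(9), leaving queue <75,30,9>
6. #6 take() → 75, leaving queue <30,9>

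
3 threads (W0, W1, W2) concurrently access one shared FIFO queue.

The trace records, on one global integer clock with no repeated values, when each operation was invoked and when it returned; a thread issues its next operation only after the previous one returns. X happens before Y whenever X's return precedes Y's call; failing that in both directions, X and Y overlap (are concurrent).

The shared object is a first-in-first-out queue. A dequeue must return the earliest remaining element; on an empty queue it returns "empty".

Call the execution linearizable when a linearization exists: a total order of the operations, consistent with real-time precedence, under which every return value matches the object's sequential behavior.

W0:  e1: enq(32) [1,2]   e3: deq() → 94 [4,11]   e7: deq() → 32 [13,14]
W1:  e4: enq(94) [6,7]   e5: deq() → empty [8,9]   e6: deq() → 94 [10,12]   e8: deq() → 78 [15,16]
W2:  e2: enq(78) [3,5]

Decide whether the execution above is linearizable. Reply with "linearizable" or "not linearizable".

already the first 9 events (up to e5's response at time 9) admit no linearization; the first 8 still do
exhaustive check: the 4 completed FIFO queue ops admit one real-time order; illegal
including or dropping the 1 pending operation (e3) in any combination fails
take e1, e2, e4, e5 (pending dropped): step 4 already fails, because e5 deq() → empty cannot occur there

not linearizable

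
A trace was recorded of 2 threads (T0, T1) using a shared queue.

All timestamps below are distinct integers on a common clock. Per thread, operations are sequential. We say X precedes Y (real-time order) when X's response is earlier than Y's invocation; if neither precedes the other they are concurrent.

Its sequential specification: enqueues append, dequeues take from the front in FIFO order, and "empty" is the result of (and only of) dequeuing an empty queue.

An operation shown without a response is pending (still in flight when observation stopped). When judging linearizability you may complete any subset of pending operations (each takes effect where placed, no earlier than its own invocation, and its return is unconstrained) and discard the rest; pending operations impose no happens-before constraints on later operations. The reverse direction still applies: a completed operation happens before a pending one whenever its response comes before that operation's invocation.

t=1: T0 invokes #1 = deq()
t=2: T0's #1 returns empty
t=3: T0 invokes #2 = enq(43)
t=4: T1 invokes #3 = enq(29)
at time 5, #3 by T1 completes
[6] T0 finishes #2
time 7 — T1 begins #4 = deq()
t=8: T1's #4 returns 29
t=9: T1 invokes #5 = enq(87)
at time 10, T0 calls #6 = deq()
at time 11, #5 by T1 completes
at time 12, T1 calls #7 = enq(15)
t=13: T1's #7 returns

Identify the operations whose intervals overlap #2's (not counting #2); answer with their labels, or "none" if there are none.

#3

#2 runs from 3 to 6; window-overlapping ops are concurrent
#1 [1,2]: before
#3 [4,5]: concurrent
#4 [7,8]: after
#5 [9,11]: after
#6 [10,…): after
#7 [12,13]: after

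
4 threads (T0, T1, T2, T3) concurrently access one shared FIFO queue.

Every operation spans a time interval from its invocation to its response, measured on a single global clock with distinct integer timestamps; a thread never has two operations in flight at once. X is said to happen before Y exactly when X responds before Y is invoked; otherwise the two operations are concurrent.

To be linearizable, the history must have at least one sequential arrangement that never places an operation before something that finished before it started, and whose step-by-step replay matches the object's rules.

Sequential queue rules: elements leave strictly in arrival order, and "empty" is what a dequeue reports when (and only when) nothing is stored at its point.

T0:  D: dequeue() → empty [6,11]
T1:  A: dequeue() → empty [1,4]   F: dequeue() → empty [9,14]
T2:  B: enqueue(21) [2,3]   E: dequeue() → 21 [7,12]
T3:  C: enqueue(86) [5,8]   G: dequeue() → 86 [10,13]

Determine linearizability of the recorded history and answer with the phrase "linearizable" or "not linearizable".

linearizable

a witness: A, B, C, E, G, D, F
step 1: A dequeue() → empty — queue <>
step 2: B enqueue(21) — queue <21>
step 3: C enqueue(86) — queue <21,86>
step 4: E dequeue() → 21 — queue <86>
step 5: G dequeue() → 86 — queue <>
step 6: D dequeue() → empty — queue <>
step 7: F dequeue() → empty — queue <>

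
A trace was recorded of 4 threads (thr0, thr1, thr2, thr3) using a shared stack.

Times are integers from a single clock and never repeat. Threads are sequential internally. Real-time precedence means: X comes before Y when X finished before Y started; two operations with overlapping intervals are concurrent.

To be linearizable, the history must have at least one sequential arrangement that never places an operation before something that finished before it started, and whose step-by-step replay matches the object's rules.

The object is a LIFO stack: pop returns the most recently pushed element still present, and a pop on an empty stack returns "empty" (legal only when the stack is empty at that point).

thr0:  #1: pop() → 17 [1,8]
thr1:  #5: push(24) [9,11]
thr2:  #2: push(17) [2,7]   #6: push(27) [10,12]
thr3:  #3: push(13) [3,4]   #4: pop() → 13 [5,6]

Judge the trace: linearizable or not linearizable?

linearizable

a witness: #2, #1, #3, #4, #5, #6
after step 1 (#2 push(17)): stack <17>
after step 2 (#1 pop() → 17): stack <>
after step 3 (#3 push(13)): stack <13>
after step 4 (#4 pop() → 13): stack <>
after step 5 (#5 push(24)): stack <24>
after step 6 (#6 push(27)): stack <24,27>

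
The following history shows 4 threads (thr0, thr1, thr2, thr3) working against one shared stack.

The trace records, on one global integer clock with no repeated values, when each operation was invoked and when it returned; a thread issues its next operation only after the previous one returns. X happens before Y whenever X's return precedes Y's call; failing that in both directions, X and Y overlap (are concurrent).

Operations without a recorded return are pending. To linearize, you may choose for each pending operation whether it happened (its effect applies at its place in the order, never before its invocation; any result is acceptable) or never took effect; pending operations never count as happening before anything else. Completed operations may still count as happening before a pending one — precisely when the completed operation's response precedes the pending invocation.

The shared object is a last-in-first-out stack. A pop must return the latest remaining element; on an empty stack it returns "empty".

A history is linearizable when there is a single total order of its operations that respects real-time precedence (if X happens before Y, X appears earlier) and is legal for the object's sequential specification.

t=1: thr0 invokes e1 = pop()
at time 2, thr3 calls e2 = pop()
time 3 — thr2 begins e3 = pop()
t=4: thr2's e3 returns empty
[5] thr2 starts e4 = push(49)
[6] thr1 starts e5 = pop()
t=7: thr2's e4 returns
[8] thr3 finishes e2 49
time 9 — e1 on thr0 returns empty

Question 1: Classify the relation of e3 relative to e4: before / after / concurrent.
Answer: before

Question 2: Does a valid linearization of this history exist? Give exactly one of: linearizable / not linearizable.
witness order: e1, e3, e4, e2
1. e1 pop() → empty, leaving stack <>
2. e3 pop() → empty, leaving stack <>
3. e4 push(49), leaving stack <49>
4. e2 pop() → 49, leaving stack <>

linearizable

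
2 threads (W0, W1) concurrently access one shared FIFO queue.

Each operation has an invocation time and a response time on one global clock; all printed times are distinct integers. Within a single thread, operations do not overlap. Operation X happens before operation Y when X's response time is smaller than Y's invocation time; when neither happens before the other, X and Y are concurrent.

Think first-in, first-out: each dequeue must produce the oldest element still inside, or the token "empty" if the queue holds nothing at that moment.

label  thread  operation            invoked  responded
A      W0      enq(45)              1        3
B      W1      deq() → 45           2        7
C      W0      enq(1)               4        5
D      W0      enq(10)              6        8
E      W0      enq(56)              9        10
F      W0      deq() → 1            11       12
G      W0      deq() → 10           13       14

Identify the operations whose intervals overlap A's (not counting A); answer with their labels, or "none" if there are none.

A spans [1,3]; an op avoiding the whole window 1..3 is ordered, any other is concurrent
B [2,7]: concurrent
C [4,5]: after
D [6,8]: after
E [9,10]: after
F [11,12]: after
G [13,14]: after

B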